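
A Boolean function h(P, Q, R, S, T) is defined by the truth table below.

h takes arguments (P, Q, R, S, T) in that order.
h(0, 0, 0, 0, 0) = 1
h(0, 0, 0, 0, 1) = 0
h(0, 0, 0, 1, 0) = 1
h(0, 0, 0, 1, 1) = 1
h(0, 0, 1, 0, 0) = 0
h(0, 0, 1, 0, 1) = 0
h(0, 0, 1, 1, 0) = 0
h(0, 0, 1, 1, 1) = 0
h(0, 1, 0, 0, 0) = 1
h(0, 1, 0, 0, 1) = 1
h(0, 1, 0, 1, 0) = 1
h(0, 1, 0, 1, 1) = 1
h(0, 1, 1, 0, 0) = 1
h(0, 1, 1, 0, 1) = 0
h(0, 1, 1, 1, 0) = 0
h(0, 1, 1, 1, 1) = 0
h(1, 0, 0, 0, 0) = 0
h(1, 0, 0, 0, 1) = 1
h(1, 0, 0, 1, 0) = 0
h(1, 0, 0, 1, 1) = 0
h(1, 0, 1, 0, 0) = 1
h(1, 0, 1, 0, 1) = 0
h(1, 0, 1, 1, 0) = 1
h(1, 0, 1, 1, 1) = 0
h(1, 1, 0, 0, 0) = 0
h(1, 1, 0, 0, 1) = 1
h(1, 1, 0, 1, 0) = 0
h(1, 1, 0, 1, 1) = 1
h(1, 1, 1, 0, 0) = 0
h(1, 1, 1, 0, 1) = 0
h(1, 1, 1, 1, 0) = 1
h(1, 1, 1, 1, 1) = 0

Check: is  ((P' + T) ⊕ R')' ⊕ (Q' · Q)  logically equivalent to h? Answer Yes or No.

No

Test each input against both h and the formula:
  P=0, Q=0, R=0, S=0, T=0: formula gives 1, h = 1 ✓
  P=0, Q=0, R=0, S=0, T=1: formula gives 1, but h = 0 ✗
Since they disagree at (0,0,0,0,1), the expression is not a correct formula for h.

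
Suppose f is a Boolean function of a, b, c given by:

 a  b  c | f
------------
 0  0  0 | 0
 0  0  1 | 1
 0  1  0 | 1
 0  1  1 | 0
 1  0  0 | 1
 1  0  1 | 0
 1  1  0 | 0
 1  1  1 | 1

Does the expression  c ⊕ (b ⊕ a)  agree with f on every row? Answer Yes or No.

Yes

Evaluate c ⊕ (b ⊕ a) on each row and compare to f:
  a=0, b=0, c=0: formula gives 0, f = 0 ✓
  a=0, b=0, c=1: formula gives 1, f = 1 ✓
  a=0, b=1, c=0: formula gives 1, f = 1 ✓
  a=0, b=1, c=1: formula gives 0, f = 0 ✓
  a=1, b=0, c=0: formula gives 1, f = 1 ✓
  … (the remaining 3 rows also agree.)
All 8 rows match — the expression computes f exactly.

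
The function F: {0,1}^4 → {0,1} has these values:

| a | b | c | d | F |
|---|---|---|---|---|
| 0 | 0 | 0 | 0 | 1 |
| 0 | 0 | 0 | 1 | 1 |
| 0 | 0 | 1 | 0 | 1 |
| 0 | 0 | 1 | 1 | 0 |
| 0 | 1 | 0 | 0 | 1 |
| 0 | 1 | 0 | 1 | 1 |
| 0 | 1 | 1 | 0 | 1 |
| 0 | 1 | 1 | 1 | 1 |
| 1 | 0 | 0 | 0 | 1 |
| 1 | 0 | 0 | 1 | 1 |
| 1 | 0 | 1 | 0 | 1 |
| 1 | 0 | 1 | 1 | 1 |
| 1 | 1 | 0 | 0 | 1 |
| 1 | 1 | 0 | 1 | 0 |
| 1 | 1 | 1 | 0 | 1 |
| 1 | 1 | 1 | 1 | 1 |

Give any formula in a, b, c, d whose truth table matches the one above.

There are just 2 zero rows: (0,0,1,1), (1,1,0,1). Their minterms are ¬a·¬b·c·d, a·b·¬c·d; the OR of those covers precisely the 0-outputs, and negating it yields F.

F(a, b, c, d) = ((((a' · b') · c) · d) + (((a · b) · c') · d))'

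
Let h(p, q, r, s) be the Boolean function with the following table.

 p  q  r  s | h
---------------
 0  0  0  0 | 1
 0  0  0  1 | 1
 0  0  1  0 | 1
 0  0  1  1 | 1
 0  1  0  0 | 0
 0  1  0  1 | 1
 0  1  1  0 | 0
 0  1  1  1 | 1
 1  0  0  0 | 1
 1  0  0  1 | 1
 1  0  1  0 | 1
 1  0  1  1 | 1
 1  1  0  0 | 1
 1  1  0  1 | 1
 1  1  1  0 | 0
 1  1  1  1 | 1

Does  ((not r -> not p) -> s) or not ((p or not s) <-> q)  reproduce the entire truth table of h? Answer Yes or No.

Yes

Evaluate ((not r -> not p) -> s) or not ((p or not s) <-> q) on each row and compare to h:
  p=0, q=0, r=0, s=0: formula gives 1, h = 1 ✓
  p=0, q=0, r=0, s=1: formula gives 1, h = 1 ✓
  p=0, q=0, r=1, s=0: formula gives 1, h = 1 ✓
  p=0, q=0, r=1, s=1: formula gives 1, h = 1 ✓
  … (the remaining 12 rows also agree.)
No disagreement on any input; they are logically equivalent.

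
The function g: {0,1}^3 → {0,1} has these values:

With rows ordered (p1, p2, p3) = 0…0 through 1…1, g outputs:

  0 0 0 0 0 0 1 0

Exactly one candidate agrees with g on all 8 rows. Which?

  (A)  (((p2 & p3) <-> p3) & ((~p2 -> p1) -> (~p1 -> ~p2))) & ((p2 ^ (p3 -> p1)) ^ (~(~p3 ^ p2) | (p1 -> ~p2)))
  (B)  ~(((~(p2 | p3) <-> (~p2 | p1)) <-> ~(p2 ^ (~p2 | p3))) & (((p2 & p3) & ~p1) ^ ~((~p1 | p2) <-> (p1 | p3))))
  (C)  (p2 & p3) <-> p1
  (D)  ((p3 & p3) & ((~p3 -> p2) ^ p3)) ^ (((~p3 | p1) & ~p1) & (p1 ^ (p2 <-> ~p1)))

(B): at (0,0,0) it gives 1, but g = 0 — eliminated.
(C): at (0,0,0) it gives 1, but g = 0 — eliminated.
(D): at (0,1,0) it gives 1, but g = 0 — eliminated.
(A) is the remaining candidate, and it agrees with g on all 8 inputs.

A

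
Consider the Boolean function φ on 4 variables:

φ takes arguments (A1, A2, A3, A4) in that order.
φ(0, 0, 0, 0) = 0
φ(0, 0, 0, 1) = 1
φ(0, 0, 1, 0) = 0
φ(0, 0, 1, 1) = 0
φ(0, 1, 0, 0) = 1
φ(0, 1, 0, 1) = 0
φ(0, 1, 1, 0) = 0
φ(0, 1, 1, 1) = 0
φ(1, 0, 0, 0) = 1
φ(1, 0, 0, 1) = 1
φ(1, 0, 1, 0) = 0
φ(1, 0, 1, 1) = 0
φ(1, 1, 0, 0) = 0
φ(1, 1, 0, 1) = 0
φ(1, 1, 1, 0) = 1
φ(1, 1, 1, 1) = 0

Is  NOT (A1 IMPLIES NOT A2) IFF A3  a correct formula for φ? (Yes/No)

No

Evaluate NOT (A1 IMPLIES NOT A2) IFF A3 on each row and compare to φ:
  A1=0, A2=0, A3=0, A4=0: formula gives 1, but φ = 0 ✗
Row (0,0,0,0) is a counterexample, so the formula is not equivalent to φ.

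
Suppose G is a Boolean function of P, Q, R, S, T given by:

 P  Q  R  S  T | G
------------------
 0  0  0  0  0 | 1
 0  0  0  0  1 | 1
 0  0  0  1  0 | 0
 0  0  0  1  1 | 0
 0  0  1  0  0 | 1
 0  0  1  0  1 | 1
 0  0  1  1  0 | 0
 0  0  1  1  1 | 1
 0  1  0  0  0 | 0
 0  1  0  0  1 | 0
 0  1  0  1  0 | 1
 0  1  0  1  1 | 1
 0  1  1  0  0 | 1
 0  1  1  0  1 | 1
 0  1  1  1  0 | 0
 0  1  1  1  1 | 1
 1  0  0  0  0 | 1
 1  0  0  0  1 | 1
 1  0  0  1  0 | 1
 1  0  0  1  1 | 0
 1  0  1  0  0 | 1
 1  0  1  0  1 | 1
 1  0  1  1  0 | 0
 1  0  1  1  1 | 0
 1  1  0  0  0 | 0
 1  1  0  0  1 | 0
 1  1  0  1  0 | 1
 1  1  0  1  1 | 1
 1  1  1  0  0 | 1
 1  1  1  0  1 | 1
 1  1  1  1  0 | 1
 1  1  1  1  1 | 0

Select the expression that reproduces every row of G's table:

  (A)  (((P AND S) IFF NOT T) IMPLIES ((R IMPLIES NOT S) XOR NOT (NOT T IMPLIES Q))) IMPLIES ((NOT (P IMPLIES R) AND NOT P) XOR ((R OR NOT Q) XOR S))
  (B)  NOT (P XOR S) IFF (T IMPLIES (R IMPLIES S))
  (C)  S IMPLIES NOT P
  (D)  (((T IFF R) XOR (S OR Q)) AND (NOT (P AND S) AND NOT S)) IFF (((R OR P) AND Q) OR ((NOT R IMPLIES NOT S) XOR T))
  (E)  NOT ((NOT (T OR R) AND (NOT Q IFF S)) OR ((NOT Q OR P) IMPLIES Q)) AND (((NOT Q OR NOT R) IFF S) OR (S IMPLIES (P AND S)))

(B) fails at (0,0,1,0,1): the formula yields 0, G is 1.
(C) fails at (0,0,0,1,0): the formula yields 1, G is 0.
(D) fails at (0,0,0,1,0): the formula yields 1, G is 0.
(E) fails at (0,0,0,1,1): the formula yields 1, G is 0.
That leaves (A). Evaluating it on every row reproduces the table of G exactly.

A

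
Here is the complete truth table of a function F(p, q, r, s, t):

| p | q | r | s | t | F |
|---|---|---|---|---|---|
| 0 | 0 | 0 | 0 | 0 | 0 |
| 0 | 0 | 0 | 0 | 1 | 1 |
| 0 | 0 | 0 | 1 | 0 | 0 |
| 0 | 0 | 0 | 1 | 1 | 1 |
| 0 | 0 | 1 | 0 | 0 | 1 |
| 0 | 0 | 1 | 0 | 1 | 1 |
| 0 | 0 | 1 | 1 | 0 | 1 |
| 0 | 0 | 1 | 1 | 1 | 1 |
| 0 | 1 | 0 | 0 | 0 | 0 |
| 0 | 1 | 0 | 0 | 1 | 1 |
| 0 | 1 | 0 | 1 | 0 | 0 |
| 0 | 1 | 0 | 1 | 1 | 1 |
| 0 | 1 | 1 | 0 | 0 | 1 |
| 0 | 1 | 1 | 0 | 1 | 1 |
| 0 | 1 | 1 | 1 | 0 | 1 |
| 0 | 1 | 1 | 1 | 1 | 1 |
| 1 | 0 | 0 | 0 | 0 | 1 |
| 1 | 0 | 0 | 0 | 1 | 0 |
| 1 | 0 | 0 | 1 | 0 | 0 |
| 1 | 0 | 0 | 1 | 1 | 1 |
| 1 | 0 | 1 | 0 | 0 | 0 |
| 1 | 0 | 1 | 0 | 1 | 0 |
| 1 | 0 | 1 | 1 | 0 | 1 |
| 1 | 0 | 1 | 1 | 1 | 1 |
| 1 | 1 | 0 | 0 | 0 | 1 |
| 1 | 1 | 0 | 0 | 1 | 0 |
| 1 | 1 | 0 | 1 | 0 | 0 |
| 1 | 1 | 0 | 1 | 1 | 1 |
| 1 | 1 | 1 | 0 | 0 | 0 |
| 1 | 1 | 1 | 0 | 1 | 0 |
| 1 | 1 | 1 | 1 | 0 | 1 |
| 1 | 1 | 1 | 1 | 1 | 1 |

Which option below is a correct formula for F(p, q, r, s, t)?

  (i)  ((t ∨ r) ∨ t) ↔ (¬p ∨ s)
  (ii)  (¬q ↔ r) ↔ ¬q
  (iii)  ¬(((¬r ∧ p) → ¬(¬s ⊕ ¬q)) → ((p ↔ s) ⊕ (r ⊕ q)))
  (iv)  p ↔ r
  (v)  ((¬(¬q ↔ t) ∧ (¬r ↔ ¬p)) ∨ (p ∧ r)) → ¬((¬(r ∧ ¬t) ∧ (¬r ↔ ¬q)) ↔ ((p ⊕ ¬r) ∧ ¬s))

i

(ii) fails at (0,0,0,0,1): the formula yields 0, F is 1.
(iii) fails at (0,0,0,0,1): the formula yields 0, F is 1.
(iv) fails at (0,0,0,0,0): the formula yields 1, F is 0.
(v) fails at (0,0,0,1,0): the formula yields 1, F is 0.
That leaves (i). Evaluating it on every row reproduces the table of F exactly.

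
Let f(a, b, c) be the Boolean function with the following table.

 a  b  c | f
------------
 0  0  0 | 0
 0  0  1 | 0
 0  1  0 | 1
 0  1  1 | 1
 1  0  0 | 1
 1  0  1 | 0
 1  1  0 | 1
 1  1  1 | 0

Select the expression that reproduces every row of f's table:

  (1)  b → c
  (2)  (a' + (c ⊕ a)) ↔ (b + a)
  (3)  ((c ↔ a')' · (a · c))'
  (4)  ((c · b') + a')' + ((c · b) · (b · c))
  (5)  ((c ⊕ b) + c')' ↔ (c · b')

2

(1) fails at (0,0,0): the formula yields 1, f is 0.
(3) fails at (0,0,0): the formula yields 1, f is 0.
(4) fails at (0,1,0): the formula yields 0, f is 1.
(5) fails at (0,0,0): the formula yields 1, f is 0.
Only (2) survives; checking it on all 8 rows confirms it matches f.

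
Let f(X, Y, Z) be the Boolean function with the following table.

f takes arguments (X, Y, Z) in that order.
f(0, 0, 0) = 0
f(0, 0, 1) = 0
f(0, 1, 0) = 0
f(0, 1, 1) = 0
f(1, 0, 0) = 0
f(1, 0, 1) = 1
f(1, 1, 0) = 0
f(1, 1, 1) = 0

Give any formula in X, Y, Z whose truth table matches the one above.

f(X, Y, Z) = (X & ~Y) & Z

f is 1 on exactly one input, (1,0,1), whose minterm is X·¬Y·Z. So f is just that conjunction.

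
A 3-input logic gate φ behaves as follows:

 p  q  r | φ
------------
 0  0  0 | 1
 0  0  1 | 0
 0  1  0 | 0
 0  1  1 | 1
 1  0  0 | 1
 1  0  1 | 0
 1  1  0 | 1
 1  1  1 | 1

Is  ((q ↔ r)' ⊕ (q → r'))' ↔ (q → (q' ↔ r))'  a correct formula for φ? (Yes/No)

Test each input against both φ and the formula:
  p=0, q=0, r=0: formula gives 1, φ = 1 ✓
  p=0, q=0, r=1: formula gives 0, φ = 0 ✓
  p=0, q=1, r=0: formula gives 0, φ = 0 ✓
  p=0, q=1, r=1: formula gives 1, φ = 1 ✓
  p=1, q=0, r=0: formula gives 1, φ = 1 ✓
  …
  p=1, q=1, r=0: formula gives 0, but φ = 1 ✗
Since they disagree at (1,1,0), the expression is not a correct formula for φ.

No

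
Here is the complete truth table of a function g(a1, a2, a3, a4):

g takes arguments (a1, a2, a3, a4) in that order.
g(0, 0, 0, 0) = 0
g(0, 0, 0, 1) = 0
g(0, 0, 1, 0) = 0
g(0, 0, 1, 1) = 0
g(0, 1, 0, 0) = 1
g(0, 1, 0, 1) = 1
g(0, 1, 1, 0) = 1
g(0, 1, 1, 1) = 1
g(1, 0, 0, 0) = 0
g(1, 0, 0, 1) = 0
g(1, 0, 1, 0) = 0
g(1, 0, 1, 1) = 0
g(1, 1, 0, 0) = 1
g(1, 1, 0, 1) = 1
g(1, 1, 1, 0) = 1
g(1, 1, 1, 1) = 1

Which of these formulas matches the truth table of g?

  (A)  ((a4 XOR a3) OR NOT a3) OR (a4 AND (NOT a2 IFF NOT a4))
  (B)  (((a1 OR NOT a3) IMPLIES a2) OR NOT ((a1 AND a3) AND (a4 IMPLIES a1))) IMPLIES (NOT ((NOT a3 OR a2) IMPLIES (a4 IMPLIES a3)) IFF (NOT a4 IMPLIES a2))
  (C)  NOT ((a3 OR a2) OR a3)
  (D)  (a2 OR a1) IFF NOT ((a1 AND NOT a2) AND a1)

D

(A): at (0,0,0,0) it gives 1, but g = 0 — eliminated.
(B): at (0,0,0,0) it gives 1, but g = 0 — eliminated.
(C): at (0,0,0,0) it gives 1, but g = 0 — eliminated.
That leaves (D). Evaluating it on every row reproduces the table of g exactly.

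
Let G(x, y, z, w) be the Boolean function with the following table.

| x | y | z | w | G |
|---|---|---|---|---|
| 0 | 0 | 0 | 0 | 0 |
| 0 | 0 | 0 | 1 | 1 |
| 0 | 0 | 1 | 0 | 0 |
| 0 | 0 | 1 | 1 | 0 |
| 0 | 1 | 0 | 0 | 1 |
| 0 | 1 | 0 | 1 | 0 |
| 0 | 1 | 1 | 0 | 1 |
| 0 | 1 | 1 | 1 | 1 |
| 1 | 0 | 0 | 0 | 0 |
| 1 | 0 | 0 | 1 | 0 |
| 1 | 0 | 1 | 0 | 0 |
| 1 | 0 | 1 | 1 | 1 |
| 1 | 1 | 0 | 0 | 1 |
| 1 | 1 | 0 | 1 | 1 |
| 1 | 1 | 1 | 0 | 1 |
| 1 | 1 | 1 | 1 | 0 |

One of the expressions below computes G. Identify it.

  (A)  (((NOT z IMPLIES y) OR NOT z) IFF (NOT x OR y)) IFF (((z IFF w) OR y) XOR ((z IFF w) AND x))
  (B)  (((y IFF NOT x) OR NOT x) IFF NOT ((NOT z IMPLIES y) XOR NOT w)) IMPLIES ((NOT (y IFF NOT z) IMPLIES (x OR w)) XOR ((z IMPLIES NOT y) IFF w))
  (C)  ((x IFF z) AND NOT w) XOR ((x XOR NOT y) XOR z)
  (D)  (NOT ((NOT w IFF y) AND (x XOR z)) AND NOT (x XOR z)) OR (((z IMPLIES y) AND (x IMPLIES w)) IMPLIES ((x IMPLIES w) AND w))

(A): at (0,0,0,0) it gives 1, but G = 0 — eliminated.
(B): at (0,0,0,0) it gives 1, but G = 0 — eliminated.
(D): at (0,0,0,0) it gives 1, but G = 0 — eliminated.
That leaves (C). Evaluating it on every row reproduces the table of G exactly.

C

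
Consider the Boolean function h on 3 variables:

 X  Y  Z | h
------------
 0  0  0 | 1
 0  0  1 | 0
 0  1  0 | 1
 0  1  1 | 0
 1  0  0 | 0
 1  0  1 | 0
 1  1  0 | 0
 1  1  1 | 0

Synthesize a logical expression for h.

h(X, Y, Z) = ((NOT X AND NOT Y) AND NOT Z) OR ((NOT X AND Y) AND NOT Z)

Collect the rows where h=1 — (0,0,0), (0,1,0) — and write one minterm per row: ¬X·¬Y·¬Z, ¬X·Y·¬Z. Their union (logical OR) reproduces the table exactly.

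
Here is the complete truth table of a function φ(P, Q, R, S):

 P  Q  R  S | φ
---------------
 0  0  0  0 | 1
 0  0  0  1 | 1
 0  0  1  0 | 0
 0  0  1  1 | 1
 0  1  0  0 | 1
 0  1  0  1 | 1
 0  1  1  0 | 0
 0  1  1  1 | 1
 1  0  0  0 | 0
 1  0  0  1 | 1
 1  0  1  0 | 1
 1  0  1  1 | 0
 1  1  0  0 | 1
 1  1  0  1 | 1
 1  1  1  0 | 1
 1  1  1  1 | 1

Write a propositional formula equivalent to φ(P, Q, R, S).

φ(P, Q, R, S) = ¬((((((¬P ∧ ¬Q) ∧ R) ∧ ¬S) ∨ (((¬P ∧ Q) ∧ R) ∧ ¬S)) ∨ (((P ∧ ¬Q) ∧ ¬R) ∧ ¬S)) ∨ (((P ∧ ¬Q) ∧ R) ∧ S))

There are just 4 zero rows: (0,0,1,0), (0,1,1,0), (1,0,0,0), (1,0,1,1). Their minterms are ¬P·¬Q·R·¬S, ¬P·Q·R·¬S, P·¬Q·¬R·¬S, P·¬Q·R·S; the OR of those covers precisely the 0-outputs, and negating it yields φ.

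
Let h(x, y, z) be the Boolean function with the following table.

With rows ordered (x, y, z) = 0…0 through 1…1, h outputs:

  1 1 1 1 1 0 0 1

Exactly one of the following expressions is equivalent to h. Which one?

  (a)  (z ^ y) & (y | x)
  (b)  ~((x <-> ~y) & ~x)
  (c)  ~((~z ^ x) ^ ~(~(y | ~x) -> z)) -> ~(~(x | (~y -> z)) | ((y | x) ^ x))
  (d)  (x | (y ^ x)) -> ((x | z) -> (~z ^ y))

(a) fails at (0,0,0): the formula yields 0, h is 1.
(b) fails at (0,1,0): the formula yields 0, h is 1.
(c) fails at (0,1,1): the formula yields 0, h is 1.
(d) is the remaining candidate, and it agrees with h on all 8 inputs.

d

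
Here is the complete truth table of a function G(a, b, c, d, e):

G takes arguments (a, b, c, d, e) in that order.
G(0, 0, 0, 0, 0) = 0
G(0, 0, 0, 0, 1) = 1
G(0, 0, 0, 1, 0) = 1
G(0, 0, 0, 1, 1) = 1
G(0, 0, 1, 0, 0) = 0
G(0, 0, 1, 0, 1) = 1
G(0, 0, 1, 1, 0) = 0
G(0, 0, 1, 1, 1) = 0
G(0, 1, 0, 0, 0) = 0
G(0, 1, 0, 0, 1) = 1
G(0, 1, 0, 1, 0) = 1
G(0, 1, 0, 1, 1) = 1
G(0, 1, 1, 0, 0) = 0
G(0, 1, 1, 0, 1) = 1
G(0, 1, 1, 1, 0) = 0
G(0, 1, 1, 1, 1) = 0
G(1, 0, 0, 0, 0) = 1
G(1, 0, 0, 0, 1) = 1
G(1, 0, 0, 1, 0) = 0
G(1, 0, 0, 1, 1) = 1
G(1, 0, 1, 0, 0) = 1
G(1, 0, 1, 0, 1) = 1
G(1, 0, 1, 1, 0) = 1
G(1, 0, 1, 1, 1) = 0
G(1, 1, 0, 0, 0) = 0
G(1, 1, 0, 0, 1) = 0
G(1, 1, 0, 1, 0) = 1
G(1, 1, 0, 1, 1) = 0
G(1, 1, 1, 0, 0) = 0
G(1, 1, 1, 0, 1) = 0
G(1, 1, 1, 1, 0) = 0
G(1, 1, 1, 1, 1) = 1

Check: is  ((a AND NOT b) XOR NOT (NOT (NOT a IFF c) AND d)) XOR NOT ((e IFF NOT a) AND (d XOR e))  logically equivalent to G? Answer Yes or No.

Evaluate ((a AND NOT b) XOR NOT (NOT (NOT a IFF c) AND d)) XOR NOT ((e IFF NOT a) AND (d XOR e)) on each row and compare to G:
  a=0, b=0, c=0, d=0, e=0: formula gives 0, G = 0 ✓
  a=0, b=0, c=0, d=0, e=1: formula gives 1, G = 1 ✓
  a=0, b=0, c=0, d=1, e=0: formula gives 1, G = 1 ✓
  a=0, b=0, c=0, d=1, e=1: formula gives 1, G = 1 ✓
  …and likewise for the remaining 28 rows.
All 32 rows match — the expression computes G exactly.

Yes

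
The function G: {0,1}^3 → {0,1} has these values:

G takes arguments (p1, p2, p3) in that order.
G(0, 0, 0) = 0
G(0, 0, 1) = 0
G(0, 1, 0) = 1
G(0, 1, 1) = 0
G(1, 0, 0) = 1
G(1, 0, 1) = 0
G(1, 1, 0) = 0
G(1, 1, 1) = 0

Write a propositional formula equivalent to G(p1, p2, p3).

Collect the rows where G=1 — (0,1,0), (1,0,0) — and write one minterm per row: ¬p1·p2·¬p3, p1·¬p2·¬p3. Their union (logical OR) reproduces the table exactly.

G(p1, p2, p3) = ((~p1 & p2) & ~p3) | ((p1 & ~p2) & ~p3)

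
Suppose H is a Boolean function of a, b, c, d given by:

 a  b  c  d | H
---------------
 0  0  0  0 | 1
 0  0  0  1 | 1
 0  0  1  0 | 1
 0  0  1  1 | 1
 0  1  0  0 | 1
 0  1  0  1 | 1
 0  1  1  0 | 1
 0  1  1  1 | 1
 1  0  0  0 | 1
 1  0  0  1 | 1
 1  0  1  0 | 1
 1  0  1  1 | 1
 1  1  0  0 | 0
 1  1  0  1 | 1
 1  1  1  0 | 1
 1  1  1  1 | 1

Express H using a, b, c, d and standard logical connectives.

H is 0 on exactly one input, (1,1,0,0), whose minterm is a·b·¬c·¬d. So H is the negation of that single conjunction.

H(a, b, c, d) = ¬(((a ∧ b) ∧ ¬c) ∧ ¬d)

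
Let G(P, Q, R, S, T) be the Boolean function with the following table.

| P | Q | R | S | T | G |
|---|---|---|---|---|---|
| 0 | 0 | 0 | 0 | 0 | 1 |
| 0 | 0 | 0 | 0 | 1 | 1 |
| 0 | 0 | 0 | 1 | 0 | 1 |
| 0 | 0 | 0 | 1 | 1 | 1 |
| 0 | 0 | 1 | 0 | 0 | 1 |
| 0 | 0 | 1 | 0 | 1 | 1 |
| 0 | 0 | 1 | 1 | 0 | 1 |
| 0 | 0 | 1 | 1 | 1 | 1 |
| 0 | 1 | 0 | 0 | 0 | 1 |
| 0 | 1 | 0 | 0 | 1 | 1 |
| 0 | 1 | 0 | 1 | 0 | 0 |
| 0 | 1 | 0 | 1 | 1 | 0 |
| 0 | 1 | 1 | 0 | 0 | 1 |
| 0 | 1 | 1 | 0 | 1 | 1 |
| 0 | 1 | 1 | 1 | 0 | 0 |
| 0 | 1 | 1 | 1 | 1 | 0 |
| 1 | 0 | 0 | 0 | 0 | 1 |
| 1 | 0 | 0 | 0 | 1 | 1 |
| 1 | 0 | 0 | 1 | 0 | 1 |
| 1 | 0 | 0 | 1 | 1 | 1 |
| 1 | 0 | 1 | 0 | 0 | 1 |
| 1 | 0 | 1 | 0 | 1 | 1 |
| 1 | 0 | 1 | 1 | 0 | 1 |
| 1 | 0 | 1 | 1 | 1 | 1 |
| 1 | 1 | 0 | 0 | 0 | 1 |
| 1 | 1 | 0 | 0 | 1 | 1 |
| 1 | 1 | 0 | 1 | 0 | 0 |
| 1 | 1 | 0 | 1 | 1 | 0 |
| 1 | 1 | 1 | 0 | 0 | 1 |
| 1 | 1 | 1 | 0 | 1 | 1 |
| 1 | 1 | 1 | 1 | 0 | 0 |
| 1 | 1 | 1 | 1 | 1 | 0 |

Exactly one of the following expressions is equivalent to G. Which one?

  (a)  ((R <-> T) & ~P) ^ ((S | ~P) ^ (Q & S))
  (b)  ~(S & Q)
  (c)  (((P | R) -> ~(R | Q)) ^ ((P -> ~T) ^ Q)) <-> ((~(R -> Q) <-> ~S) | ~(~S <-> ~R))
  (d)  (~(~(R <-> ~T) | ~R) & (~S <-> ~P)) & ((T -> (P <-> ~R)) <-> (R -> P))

(a): at (0,0,0,0,0) it gives 0, but G = 1 — eliminated.
(c): at (0,0,0,1,0) it gives 0, but G = 1 — eliminated.
(d): at (0,0,0,0,0) it gives 0, but G = 1 — eliminated.
(b) is the remaining candidate, and it agrees with G on all 32 inputs.

b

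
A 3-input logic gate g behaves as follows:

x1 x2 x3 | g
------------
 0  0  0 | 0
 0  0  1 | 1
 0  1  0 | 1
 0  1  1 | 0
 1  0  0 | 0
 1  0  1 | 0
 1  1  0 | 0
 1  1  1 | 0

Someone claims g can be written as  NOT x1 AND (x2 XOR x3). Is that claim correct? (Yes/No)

Yes

Test each input against both g and the formula:
  x1=0, x2=0, x3=0: formula gives 0, g = 0 ✓
  x1=0, x2=0, x3=1: formula gives 1, g = 1 ✓
  x1=0, x2=1, x3=0: formula gives 1, g = 1 ✓
  x1=0, x2=1, x3=1: formula gives 0, g = 0 ✓
  x1=1, x2=0, x3=0: formula gives 0, g = 0 ✓
  …and likewise for the remaining 3 rows.
No disagreement on any input; they are logically equivalent.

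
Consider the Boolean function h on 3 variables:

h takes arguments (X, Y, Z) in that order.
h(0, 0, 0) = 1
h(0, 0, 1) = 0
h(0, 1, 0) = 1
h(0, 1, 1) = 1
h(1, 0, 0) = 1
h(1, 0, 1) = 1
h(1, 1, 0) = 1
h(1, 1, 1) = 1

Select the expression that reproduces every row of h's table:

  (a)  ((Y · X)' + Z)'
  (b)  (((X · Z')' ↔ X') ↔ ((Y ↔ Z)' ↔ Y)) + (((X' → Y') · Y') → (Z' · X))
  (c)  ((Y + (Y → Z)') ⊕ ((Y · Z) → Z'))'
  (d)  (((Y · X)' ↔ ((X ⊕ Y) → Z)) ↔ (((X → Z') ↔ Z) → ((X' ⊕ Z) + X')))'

(a) disagrees with h on (0,0,0) (formula → 0, table → 1); rule it out.
(c) disagrees with h on (0,0,0) (formula → 0, table → 1); rule it out.
(d) disagrees with h on (0,0,0) (formula → 0, table → 1); rule it out.
That leaves (b). Evaluating it on every row reproduces the table of h exactly.

b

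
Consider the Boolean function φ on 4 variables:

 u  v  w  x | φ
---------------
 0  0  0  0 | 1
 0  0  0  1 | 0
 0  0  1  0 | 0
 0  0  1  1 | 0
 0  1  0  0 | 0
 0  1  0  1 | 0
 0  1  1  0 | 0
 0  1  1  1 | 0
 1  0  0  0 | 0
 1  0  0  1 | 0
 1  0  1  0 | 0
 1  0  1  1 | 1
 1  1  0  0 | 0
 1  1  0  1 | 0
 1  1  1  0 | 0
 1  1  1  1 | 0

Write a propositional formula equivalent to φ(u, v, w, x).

φ(u, v, w, x) = (((~u & ~v) & ~w) & ~x) | (((u & ~v) & w) & x)

Collect the rows where φ=1 — (0,0,0,0), (1,0,1,1) — and write one minterm per row: ¬u·¬v·¬w·¬x, u·¬v·w·x. Their union (logical OR) reproduces the table exactly.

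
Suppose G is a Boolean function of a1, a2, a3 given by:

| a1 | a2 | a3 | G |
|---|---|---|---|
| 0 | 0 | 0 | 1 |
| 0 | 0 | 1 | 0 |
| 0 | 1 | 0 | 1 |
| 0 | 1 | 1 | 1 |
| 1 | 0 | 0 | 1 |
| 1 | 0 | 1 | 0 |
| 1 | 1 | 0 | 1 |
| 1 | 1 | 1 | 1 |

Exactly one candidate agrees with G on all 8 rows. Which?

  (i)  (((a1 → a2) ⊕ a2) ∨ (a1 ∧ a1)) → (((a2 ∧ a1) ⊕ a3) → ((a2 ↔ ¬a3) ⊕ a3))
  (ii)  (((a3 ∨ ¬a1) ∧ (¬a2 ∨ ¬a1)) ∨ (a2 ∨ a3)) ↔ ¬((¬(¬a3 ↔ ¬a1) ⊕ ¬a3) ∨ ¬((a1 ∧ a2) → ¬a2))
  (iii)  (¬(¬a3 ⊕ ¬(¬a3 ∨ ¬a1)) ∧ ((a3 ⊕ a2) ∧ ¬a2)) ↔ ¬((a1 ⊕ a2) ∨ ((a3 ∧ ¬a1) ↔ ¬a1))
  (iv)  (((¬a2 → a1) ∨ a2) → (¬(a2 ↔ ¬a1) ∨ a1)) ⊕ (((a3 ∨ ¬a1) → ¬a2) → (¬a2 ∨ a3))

i

(ii) disagrees with G on (0,0,0) (formula → 0, table → 1); rule it out.
(iii) disagrees with G on (0,0,0) (formula → 0, table → 1); rule it out.
(iv) disagrees with G on (0,0,0) (formula → 0, table → 1); rule it out.
That leaves (i). Evaluating it on every row reproduces the table of G exactly.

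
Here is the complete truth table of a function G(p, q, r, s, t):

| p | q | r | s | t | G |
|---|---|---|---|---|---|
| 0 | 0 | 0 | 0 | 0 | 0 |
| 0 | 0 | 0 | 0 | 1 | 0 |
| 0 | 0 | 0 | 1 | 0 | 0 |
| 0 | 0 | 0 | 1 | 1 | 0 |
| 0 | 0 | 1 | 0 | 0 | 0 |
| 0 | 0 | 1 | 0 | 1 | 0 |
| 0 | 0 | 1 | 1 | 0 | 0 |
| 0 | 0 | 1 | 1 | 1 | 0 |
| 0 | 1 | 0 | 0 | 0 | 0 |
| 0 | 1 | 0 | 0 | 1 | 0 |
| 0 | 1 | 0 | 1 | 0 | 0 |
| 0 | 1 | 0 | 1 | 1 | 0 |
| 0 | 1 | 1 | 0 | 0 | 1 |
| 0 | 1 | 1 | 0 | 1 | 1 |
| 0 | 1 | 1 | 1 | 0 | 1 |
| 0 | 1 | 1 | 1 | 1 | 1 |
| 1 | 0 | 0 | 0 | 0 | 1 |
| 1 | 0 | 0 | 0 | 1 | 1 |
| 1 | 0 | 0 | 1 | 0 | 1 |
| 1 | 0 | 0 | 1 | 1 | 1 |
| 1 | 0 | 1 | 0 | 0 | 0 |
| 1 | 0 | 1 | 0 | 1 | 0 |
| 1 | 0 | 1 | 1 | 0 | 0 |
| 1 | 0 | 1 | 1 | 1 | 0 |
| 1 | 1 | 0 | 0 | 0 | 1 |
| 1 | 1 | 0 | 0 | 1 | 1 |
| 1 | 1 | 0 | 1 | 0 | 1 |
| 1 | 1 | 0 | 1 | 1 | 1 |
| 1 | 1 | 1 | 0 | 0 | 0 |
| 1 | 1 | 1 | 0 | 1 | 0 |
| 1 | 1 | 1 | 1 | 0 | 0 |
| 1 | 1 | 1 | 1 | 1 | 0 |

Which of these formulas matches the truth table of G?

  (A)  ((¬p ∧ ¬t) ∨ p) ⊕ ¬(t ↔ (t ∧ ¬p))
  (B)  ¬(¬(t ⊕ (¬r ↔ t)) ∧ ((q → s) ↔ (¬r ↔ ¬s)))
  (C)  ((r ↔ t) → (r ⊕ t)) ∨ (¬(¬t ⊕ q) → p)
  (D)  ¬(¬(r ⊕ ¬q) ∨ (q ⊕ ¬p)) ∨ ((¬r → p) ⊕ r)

D

(A): at (0,0,0,0,0) it gives 1, but G = 0 — eliminated.
(B): at (0,0,0,1,0) it gives 1, but G = 0 — eliminated.
(C): at (0,0,0,0,0) it gives 1, but G = 0 — eliminated.
That leaves (D). Evaluating it on every row reproduces the table of G exactly.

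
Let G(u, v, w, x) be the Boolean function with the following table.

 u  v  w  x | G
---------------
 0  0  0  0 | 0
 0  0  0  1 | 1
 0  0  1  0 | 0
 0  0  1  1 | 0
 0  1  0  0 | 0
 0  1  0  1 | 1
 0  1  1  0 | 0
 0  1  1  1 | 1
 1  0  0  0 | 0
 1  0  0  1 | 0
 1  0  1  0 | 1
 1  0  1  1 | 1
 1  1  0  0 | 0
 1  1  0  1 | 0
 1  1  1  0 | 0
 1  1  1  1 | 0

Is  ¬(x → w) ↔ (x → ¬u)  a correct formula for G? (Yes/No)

No

Test each input against both G and the formula:
  u=0, v=0, w=0, x=0: formula gives 0, G = 0 ✓
  u=0, v=0, w=0, x=1: formula gives 1, G = 1 ✓
  u=0, v=0, w=1, x=0: formula gives 0, G = 0 ✓
  u=0, v=0, w=1, x=1: formula gives 0, G = 0 ✓
  …
  u=0, v=1, w=1, x=1: formula gives 0, but G = 1 ✗
Row (0,1,1,1) is a counterexample, so the formula is not equivalent to G.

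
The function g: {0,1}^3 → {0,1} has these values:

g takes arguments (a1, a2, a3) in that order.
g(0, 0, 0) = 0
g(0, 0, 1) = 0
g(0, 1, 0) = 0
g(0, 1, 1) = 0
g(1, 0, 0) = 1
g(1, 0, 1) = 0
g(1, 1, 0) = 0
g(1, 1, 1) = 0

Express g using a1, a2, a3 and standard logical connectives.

g(a1, a2, a3) = (a1 and not a2) and not a3

Only row (1,0,0) gives 1. That row's minterm a1·¬a2·¬a3 is g directly.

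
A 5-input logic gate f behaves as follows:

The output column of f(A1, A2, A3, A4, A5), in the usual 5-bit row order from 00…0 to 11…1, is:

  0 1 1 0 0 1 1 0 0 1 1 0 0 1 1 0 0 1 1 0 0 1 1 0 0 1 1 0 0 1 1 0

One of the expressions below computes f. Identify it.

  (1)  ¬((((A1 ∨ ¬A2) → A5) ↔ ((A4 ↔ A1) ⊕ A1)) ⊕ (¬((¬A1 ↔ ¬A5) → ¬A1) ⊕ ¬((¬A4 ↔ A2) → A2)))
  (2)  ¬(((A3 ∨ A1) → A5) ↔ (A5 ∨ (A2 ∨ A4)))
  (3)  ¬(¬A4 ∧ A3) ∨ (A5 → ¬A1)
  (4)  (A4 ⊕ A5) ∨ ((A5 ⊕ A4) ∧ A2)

4

(1) fails at (0,0,0,0,0): the formula yields 1, f is 0.
(2) fails at (0,0,0,0,0): the formula yields 1, f is 0.
(3) fails at (0,0,0,0,0): the formula yields 1, f is 0.
That leaves (4). Evaluating it on every row reproduces the table of f exactly.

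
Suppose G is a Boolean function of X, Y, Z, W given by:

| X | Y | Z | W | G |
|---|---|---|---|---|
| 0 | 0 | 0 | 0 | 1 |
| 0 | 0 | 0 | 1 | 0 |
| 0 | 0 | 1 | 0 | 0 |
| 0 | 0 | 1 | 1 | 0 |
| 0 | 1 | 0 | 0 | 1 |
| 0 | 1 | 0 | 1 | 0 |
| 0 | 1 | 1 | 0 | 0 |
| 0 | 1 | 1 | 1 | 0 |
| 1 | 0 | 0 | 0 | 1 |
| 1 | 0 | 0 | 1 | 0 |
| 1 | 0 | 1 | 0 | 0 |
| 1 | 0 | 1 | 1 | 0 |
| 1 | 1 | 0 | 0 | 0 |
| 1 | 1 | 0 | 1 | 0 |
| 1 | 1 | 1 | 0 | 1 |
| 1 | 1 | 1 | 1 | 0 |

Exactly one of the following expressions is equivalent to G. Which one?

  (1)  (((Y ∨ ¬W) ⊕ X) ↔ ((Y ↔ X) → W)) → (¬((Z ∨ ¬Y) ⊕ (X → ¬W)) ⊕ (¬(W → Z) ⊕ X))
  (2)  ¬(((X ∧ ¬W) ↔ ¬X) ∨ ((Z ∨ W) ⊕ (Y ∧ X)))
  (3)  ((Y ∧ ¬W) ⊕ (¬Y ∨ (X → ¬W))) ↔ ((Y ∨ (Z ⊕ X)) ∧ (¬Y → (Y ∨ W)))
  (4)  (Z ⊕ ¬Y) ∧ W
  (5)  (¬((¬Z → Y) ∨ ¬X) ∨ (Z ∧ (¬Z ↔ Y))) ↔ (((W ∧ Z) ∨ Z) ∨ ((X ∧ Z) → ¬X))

2

(1) fails at (0,0,0,1): the formula yields 1, G is 0.
(3) fails at (0,0,0,0): the formula yields 0, G is 1.
(4) fails at (0,0,0,0): the formula yields 0, G is 1.
(5) fails at (0,0,0,0): the formula yields 0, G is 1.
(2) is the remaining candidate, and it agrees with G on all 16 inputs.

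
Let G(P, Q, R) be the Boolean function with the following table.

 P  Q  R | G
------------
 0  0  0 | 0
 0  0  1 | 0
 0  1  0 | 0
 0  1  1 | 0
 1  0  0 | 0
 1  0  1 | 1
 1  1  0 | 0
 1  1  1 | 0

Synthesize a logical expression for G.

G is 1 on exactly one input, (1,0,1), whose minterm is P·¬Q·R. So G is just that conjunction.

G(P, Q, R) = (P AND NOT Q) AND R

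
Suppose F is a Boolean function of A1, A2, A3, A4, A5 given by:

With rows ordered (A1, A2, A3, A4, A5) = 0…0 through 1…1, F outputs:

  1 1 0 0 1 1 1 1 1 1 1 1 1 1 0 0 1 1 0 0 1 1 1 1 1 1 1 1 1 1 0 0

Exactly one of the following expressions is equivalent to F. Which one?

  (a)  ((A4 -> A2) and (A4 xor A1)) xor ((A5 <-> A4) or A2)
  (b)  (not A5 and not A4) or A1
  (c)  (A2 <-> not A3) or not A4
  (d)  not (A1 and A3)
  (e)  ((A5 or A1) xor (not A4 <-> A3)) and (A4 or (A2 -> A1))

(a) disagrees with F on (0,0,0,0,1) (formula → 0, table → 1); rule it out.
(b) disagrees with F on (0,0,0,0,1) (formula → 0, table → 1); rule it out.
(d) disagrees with F on (0,0,0,1,0) (formula → 1, table → 0); rule it out.
(e) disagrees with F on (0,0,0,0,0) (formula → 0, table → 1); rule it out.
(c) is the remaining candidate, and it agrees with F on all 32 inputs.

c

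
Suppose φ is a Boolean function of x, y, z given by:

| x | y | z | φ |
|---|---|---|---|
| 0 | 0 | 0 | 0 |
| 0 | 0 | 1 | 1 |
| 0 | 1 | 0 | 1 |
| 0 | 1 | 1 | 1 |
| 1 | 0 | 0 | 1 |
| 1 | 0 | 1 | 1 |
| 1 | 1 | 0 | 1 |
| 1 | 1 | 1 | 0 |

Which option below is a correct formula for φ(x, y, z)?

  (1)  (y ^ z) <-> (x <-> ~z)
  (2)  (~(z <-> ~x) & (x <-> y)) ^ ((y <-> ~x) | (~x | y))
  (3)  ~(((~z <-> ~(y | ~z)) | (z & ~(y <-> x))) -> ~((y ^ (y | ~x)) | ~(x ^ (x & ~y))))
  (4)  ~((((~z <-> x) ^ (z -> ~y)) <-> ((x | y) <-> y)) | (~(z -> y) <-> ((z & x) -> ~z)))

(1) fails at (0,0,0): the formula yields 1, φ is 0.
(3) fails at (0,0,1): the formula yields 0, φ is 1.
(4) fails at (0,0,1): the formula yields 0, φ is 1.
Only (2) survives; checking it on all 8 rows confirms it matches φ.

2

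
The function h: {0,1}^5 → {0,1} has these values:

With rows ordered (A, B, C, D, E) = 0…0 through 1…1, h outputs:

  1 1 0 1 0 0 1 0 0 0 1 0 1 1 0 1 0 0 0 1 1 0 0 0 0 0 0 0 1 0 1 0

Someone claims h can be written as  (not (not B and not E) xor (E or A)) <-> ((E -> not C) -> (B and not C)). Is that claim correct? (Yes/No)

No

Check the formula against h row by row:
  A=0, B=0, C=0, D=0, E=0: formula gives 1, h = 1 ✓
  A=0, B=0, C=0, D=0, E=1: formula gives 1, h = 1 ✓
  A=0, B=0, C=0, D=1, E=0: formula gives 1, but h = 0 ✗
Row (0,0,0,1,0) is a counterexample, so the formula is not equivalent to h.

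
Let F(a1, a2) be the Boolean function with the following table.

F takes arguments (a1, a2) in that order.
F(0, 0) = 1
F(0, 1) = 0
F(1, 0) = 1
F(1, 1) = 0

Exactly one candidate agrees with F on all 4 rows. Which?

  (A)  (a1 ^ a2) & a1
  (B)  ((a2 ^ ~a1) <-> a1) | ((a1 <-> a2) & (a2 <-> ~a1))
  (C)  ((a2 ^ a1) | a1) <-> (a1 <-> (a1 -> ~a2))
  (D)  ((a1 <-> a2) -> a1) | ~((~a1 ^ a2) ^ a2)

(A) disagrees with F on (0,0) (formula → 0, table → 1); rule it out.
(B) disagrees with F on (0,0) (formula → 0, table → 1); rule it out.
(D) disagrees with F on (0,0) (formula → 0, table → 1); rule it out.
(C) is the remaining candidate, and it agrees with F on all 4 inputs.

C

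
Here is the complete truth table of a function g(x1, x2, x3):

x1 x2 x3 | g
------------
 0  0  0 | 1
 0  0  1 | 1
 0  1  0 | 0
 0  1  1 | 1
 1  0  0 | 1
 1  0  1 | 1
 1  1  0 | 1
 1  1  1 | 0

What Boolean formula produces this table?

g(x1, x2, x3) = NOT (((NOT x1 AND x2) AND NOT x3) OR ((x1 AND x2) AND x3))

g is 0 on only 2 rows — (0,1,0), (1,1,1). Writing each as a minterm (¬x1·x2·¬x3, x1·x2·x3) and OR-ing them characterizes exactly where g=0, so g is the negation of that disjunction.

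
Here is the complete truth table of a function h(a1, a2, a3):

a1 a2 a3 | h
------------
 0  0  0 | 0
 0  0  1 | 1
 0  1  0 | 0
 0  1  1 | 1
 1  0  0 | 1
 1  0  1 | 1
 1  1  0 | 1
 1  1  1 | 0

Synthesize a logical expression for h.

h(a1, a2, a3) = ((((a1' · a2') · a3') + ((a1' · a2) · a3')) + ((a1 · a2) · a3))'

h is 0 on only 3 rows — (0,0,0), (0,1,0), (1,1,1). Writing each as a minterm (¬a1·¬a2·¬a3, ¬a1·a2·¬a3, a1·a2·a3) and OR-ing them characterizes exactly where h=0, so h is the negation of that disjunction.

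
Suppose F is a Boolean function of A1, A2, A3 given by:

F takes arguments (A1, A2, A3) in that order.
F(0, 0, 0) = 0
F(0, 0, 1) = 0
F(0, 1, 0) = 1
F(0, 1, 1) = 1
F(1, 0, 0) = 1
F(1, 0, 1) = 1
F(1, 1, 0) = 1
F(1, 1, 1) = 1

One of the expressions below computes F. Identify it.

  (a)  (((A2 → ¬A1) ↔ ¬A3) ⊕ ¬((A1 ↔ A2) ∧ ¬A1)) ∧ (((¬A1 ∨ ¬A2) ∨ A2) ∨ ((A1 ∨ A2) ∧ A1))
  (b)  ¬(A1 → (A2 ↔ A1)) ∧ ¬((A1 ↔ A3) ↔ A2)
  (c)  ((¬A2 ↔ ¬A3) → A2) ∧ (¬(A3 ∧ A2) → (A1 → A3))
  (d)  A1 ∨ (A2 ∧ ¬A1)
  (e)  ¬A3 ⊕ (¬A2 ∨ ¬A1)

d

(a): at (0,0,0) it gives 1, but F = 0 — eliminated.
(b): at (0,1,0) it gives 0, but F = 1 — eliminated.
(c): at (0,0,1) it gives 1, but F = 0 — eliminated.
(e): at (0,0,1) it gives 1, but F = 0 — eliminated.
Only (d) survives; checking it on all 8 rows confirms it matches F.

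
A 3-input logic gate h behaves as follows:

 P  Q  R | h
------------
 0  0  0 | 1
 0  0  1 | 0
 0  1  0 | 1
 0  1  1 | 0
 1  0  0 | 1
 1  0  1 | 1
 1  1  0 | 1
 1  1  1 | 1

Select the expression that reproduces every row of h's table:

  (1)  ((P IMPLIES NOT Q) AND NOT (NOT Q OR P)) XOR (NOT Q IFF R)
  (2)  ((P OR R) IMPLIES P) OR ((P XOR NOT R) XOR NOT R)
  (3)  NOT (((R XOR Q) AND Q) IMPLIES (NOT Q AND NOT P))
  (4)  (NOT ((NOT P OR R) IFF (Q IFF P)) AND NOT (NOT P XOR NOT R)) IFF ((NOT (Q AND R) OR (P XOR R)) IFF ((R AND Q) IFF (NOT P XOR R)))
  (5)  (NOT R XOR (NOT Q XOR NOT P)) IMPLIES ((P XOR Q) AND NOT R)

(1): at (0,0,0) it gives 0, but h = 1 — eliminated.
(3): at (0,0,0) it gives 0, but h = 1 — eliminated.
(4): at (0,1,0) it gives 0, but h = 1 — eliminated.
(5): at (0,0,0) it gives 0, but h = 1 — eliminated.
Only (2) survives; checking it on all 8 rows confirms it matches h.

2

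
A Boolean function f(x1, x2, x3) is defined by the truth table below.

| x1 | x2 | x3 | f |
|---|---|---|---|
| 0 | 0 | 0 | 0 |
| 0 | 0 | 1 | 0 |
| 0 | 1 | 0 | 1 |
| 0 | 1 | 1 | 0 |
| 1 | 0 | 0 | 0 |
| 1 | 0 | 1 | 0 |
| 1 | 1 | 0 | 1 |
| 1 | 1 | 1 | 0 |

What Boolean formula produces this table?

f(x1, x2, x3) = ((¬x1 ∧ x2) ∧ ¬x3) ∨ ((x1 ∧ x2) ∧ ¬x3)

f=1 on 2 inputs: (0,1,0), (1,1,0). Reading each as a conjunction of literals (¬x1·x2·¬x3, x1·x2·¬x3) and taking the OR gives the canonical DNF.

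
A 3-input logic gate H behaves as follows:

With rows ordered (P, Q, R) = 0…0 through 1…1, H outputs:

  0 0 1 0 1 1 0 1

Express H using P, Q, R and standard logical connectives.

H(P, Q, R) = ((((P' · Q) · R') + ((P · Q') · R')) + ((P · Q') · R)) + ((P · Q) · R)

Collect the rows where H=1 — (0,1,0), (1,0,0), (1,0,1), (1,1,1) — and write one minterm per row: ¬P·Q·¬R, P·¬Q·¬R, P·¬Q·R, P·Q·R. Their union (logical OR) reproduces the table exactly.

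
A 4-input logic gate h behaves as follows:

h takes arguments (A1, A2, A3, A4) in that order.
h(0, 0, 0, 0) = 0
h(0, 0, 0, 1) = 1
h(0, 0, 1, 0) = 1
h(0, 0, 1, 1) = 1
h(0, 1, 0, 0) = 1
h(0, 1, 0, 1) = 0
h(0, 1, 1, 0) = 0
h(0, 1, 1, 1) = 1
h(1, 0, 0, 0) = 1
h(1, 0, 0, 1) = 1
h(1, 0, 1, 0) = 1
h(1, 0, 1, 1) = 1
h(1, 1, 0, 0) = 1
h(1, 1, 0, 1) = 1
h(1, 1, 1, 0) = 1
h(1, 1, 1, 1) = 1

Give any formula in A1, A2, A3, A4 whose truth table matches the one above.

There are just 3 zero rows: (0,0,0,0), (0,1,0,1), (0,1,1,0). Their minterms are ¬A1·¬A2·¬A3·¬A4, ¬A1·A2·¬A3·A4, ¬A1·A2·A3·¬A4; the OR of those covers precisely the 0-outputs, and negating it yields h.

h(A1, A2, A3, A4) = ¬(((((¬A1 ∧ ¬A2) ∧ ¬A3) ∧ ¬A4) ∨ (((¬A1 ∧ A2) ∧ ¬A3) ∧ A4)) ∨ (((¬A1 ∧ A2) ∧ A3) ∧ ¬A4))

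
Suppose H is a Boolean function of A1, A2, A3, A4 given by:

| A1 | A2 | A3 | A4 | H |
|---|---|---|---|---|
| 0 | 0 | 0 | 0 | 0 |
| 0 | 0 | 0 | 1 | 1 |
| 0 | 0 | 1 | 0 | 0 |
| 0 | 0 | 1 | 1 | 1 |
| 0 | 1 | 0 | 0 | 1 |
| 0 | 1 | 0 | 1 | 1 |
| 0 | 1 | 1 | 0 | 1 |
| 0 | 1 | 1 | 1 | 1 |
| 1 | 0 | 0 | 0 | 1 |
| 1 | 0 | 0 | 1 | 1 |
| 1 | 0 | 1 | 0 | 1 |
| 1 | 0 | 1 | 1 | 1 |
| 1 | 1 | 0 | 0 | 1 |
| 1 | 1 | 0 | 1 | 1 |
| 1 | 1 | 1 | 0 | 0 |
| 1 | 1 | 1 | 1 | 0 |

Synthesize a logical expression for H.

H is 0 on only 4 rows — (0,0,0,0), (0,0,1,0), (1,1,1,0), (1,1,1,1). Writing each as a minterm (¬A1·¬A2·¬A3·¬A4, ¬A1·¬A2·A3·¬A4, A1·A2·A3·¬A4, A1·A2·A3·A4) and OR-ing them characterizes exactly where H=0, so H is the negation of that disjunction.

H(A1, A2, A3, A4) = not ((((((not A1 and not A2) and not A3) and not A4) or (((not A1 and not A2) and A3) and not A4)) or (((A1 and A2) and A3) and not A4)) or (((A1 and A2) and A3) and A4))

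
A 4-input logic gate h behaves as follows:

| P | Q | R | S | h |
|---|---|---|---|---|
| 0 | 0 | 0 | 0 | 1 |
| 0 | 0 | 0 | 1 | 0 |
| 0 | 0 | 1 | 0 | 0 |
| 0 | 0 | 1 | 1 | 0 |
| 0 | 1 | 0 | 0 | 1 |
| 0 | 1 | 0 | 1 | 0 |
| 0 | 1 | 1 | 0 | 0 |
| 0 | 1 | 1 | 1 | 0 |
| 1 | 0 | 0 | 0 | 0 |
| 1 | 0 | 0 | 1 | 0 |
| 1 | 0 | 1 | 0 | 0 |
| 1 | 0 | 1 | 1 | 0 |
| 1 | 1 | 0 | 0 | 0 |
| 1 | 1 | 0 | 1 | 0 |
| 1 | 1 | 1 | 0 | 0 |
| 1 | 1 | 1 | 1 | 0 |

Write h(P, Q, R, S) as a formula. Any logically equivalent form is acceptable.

The 1-rows are (0,0,0,0), (0,1,0,0). Each contributes one minterm — ¬P·¬Q·¬R·¬S; ¬P·Q·¬R·¬S — and their disjunction is a sum-of-products form of h.

h(P, Q, R, S) = (((~P & ~Q) & ~R) & ~S) | (((~P & Q) & ~R) & ~S)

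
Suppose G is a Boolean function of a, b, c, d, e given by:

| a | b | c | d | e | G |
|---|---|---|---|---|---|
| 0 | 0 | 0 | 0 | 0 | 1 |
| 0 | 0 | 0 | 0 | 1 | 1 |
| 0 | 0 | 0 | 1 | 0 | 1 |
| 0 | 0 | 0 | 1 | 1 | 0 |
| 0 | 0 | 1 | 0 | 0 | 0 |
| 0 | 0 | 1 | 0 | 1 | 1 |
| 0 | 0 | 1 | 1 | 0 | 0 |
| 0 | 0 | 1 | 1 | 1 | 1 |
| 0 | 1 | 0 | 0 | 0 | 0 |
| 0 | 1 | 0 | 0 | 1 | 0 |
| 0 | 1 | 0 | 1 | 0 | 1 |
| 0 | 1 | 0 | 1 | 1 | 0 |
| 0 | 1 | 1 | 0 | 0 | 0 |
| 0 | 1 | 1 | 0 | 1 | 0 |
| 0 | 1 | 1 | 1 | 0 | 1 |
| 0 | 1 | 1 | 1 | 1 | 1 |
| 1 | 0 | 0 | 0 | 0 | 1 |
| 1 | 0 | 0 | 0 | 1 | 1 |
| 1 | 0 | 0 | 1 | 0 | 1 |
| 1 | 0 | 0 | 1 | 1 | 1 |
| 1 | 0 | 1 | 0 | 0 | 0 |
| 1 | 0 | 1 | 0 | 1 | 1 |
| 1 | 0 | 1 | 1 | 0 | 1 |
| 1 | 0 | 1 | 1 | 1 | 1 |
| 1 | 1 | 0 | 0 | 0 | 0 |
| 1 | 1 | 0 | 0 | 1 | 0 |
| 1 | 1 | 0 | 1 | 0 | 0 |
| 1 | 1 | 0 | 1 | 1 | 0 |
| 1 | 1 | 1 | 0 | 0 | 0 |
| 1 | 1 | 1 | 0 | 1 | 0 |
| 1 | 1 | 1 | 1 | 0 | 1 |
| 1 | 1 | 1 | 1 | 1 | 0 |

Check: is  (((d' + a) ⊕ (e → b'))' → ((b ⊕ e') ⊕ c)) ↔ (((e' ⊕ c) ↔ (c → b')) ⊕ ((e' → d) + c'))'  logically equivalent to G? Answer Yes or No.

Check the formula against G row by row:
  a=0, b=0, c=0, d=0, e=0: formula gives 1, G = 1 ✓
  a=0, b=0, c=0, d=0, e=1: formula gives 1, G = 1 ✓
  a=0, b=0, c=0, d=1, e=0: formula gives 1, G = 1 ✓
  a=0, b=0, c=0, d=1, e=1: formula gives 0, G = 0 ✓
  …and likewise for the remaining 28 rows.
Every row agrees, so the formula is equivalent.

Yes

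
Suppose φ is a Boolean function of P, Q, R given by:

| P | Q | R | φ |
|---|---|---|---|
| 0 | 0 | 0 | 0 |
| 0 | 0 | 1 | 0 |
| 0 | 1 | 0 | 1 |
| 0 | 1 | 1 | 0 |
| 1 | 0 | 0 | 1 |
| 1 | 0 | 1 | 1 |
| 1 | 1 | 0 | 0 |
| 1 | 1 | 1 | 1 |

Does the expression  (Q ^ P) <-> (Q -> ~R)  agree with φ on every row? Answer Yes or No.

Evaluate (Q ^ P) <-> (Q -> ~R) on each row and compare to φ:
  P=0, Q=0, R=0: formula gives 0, φ = 0 ✓
  P=0, Q=0, R=1: formula gives 0, φ = 0 ✓
  P=0, Q=1, R=0: formula gives 1, φ = 1 ✓
  P=0, Q=1, R=1: formula gives 0, φ = 0 ✓
  P=1, Q=0, R=0: formula gives 1, φ = 1 ✓
  …and likewise for the remaining 3 rows.
All 8 rows match — the expression computes φ exactly.

Yes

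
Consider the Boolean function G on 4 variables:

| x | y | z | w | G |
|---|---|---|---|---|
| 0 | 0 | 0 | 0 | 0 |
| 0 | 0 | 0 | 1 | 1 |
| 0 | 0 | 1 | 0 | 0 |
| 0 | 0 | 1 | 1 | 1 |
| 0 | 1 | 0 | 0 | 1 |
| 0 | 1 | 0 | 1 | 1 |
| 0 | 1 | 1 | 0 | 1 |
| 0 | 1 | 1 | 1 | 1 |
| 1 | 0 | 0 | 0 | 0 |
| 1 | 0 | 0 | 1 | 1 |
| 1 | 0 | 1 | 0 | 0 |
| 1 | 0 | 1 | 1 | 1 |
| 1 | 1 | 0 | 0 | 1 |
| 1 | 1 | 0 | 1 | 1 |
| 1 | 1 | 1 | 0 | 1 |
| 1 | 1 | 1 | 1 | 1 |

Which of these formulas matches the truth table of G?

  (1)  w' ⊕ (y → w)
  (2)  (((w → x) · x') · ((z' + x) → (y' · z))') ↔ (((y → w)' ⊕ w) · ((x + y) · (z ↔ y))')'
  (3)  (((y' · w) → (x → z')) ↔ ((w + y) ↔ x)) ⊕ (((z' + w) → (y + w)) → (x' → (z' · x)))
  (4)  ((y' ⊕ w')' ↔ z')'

(2): at (0,0,0,0) it gives 1, but G = 0 — eliminated.
(3): at (0,0,0,1) it gives 0, but G = 1 — eliminated.
(4): at (0,0,1,0) it gives 1, but G = 0 — eliminated.
That leaves (1). Evaluating it on every row reproduces the table of G exactly.

1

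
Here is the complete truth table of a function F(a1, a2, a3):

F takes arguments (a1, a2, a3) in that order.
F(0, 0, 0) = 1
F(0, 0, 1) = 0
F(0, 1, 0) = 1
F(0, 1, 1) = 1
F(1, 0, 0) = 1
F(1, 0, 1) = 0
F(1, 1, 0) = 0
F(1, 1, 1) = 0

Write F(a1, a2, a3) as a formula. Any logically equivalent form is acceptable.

F(a1, a2, a3) = ((((not a1 and not a2) and not a3) or ((not a1 and a2) and not a3)) or ((not a1 and a2) and a3)) or ((a1 and not a2) and not a3)

Collect the rows where F=1 — (0,0,0), (0,1,0), (0,1,1), (1,0,0) — and write one minterm per row: ¬a1·¬a2·¬a3, ¬a1·a2·¬a3, ¬a1·a2·a3, a1·¬a2·¬a3. Their union (logical OR) reproduces the table exactly.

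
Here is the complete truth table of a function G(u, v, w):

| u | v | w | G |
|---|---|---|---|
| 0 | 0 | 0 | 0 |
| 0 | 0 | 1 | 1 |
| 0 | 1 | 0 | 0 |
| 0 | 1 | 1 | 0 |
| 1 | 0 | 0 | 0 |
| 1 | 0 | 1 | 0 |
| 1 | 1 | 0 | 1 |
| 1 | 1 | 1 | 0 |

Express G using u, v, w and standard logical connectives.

Collect the rows where G=1 — (0,0,1), (1,1,0) — and write one minterm per row: ¬u·¬v·w, u·v·¬w. Their union (logical OR) reproduces the table exactly.

G(u, v, w) = ((~u & ~v) & w) | ((u & v) & ~w)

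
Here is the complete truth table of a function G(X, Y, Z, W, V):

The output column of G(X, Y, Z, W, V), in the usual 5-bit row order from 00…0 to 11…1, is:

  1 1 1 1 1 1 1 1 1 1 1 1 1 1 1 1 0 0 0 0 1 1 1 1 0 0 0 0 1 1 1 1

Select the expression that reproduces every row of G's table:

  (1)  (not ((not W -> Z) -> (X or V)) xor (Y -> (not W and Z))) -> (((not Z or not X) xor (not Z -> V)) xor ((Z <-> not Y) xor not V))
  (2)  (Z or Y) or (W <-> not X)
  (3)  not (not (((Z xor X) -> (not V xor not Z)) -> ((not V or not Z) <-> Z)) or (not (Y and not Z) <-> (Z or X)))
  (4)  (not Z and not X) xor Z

4

(1) fails at (0,0,0,0,0): the formula yields 0, G is 1.
(2) fails at (0,0,0,0,0): the formula yields 0, G is 1.
(3) fails at (0,0,0,0,0): the formula yields 0, G is 1.
Only (4) survives; checking it on all 32 rows confirms it matches G.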